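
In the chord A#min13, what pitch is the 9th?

B♯

A#min13 is built on A♯; its 9th is a major 9th above the root.
A second above A uses the letter B, and the major 9th above A♯ is B♯.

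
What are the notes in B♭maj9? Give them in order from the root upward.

B♭maj9: major ninth on B♭.
root → B♭
3rd (major 3rd) → D
5th (perfect 5th) → F
7th (major 7th) → A
9th (major 9th) → C

B♭, D, F, A, C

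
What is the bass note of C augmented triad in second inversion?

G#

C augmented triad in root position is C–E–G#.
Second inversion places the fifth in the bass, which is G#.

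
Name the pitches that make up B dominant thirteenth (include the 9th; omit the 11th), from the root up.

B dominant thirteenth is a dominant thirteenth built on B.
- root: B
- major 3rd: D♯
- perfect 5th: F♯
- minor 7th: A
- major 9th: C♯
- major 13th: G♯

B D♯ F♯ A C♯ G♯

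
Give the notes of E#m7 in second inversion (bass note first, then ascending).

E#m7 = E♯–G♯–B♯–D♯; second inversion → fifth (B♯) lowest.

B♯  D♯  E♯  G♯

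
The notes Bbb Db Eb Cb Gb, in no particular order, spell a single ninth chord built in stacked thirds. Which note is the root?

Stacking in thirds gives Cb – Eb – Gb – Bbb – Db, so Cb is the root — Cb dominant ninth.

Cb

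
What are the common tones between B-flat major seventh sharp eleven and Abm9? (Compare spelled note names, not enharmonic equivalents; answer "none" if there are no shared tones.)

B♭

B-flat major seventh sharp eleven = B♭, D, F, A, E.
Abm9 = A♭, C♭, E♭, G♭, B♭.
Shared: B♭.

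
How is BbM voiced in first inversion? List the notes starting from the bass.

D  F  Bb

BbM = Bb–D–F; first inversion → third (D) lowest.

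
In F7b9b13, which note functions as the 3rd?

F7b9b13 is built on F; its 3rd is a major 3rd above the root.
A third above F uses the letter A, and the major 3rd above F is A.

A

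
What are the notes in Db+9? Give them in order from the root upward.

Root Db, quality dominant ninth sharp five:
Root: Db
Major 3rd (3rd): F
Augmented 5th (5th): A
Minor 7th (7th): Cb
Major 9th (9th): Eb

Db, F, A, Cb, Eb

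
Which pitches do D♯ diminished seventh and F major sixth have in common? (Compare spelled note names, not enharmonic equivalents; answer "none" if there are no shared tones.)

A  C

D♯ diminished seventh: D# F# A C
F major sixth: F A C D
Common to both → A, C.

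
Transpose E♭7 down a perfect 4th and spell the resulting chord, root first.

Transposed root: Eb → Bb (perfect 4th down). So we spell Bb dominant seventh:
Bb — root
D — major 3rd
F — perfect 5th
Ab — minor 7th

Bb  D  F  Ab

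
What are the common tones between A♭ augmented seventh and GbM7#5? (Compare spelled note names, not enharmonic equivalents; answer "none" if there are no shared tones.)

A♭ augmented seventh = Ab, C, E, Gb.
GbM7#5 = Gb, Bb, D, F.
Shared: Gb.

Gb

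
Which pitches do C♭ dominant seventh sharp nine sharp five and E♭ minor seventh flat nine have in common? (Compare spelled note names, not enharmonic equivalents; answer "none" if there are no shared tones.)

E-flat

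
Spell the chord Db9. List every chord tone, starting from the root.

D♭ – F – A♭ – C♭ – E♭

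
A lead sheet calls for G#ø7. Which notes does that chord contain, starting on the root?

G#  B  D  F#

G#ø7 is a half-diminished seventh built on G#.
- root: G#
- minor 3rd: B
- diminished 5th: D
- minor 7th: F#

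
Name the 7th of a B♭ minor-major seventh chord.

A

Root of B♭ minor-major seventh = B♭. The 7th is a major 7th: B♭ up a major 7th → A.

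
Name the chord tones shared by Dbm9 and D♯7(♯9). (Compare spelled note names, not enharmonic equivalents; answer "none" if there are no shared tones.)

Dbm9: Db Fb Ab Cb Eb
D♯7(♯9): D# F## A# C# E##
Common to both → none.

none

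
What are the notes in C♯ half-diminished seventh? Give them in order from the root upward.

C♯ half-diminished seventh is a half-diminished seventh built on C#.
root → C#
3rd (minor 3rd) → E
5th (diminished 5th) → G
7th (minor 7th) → B

C#, E, G, B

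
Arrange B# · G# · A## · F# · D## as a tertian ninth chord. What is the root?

Arranged so that each adjacent pair is a third by letter name: G# – B# – D## – F# – A##.
The bottom of that stack, G#, is the root (this is G# dominant seventh sharp nine sharp five).

G#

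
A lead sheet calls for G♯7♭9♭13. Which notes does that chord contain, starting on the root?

G#, B#, D#, F#, A, E

G♯7♭9♭13: dominant seventh flat nine flat thirteen on G#.
G# — root
B# — major 3rd
D# — perfect 5th
F# — minor 7th
A — minor 9th
E — minor 13th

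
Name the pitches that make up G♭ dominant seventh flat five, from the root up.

Root Gb, quality dominant seventh flat five:
root → Gb
3rd (major 3rd) → Bb
5th (diminished 5th) → Dbb
7th (minor 7th) → Fb

Gb, Bb, Dbb, Fb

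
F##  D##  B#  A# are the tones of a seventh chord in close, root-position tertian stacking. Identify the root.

B#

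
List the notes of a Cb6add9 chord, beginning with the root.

Cb, Eb, Gb, Ab, Db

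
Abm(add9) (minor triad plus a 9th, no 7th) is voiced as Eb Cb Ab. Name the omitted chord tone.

Abm(add9) = Ab, Cb, Eb, Bb. The voicing lacks the 9th (major 9th), Bb.

Bb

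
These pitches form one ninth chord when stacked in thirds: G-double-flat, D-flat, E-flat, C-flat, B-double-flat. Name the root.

C-flat

Arranged so that each adjacent pair is a third by letter name: C-flat – E-flat – G-double-flat – B-double-flat – D-flat.
The bottom of that stack, C-flat, is the root (this is C-flat dominant ninth flat five).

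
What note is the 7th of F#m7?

E

F#m7 is built on F♯; its 7th is a minor 7th above the root.
A seventh above F uses the letter E, and the minor 7th above F♯ is E.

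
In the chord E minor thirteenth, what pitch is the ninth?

F-sharp

E minor thirteenth is built on E; its 9th is a major 9th above the root.
A second above E uses the letter F, and the major 9th above E is F-sharp.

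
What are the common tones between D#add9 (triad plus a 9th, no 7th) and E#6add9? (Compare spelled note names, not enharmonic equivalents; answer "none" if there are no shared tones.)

D#add9 = D#, F##, A#, E#.
E#6add9 = E#, G##, B#, C##, F##.
Shared: F##, E#.

F## – E#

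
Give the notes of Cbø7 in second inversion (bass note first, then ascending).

Cbø7 = Cb–Ebb–Gbb–Bbb; second inversion → fifth (Gbb) lowest.

Gbb – Bbb – Cb – Ebb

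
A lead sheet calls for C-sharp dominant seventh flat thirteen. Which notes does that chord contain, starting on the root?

C-sharp, E-sharp, G-sharp, B, A

Root C-sharp, quality dominant seventh flat thirteen:
- root: C-sharp
- major 3rd: E-sharp
- perfect 5th: G-sharp
- minor 7th: B
- minor 13th: A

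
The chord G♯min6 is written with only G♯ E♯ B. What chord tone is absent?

G♯min6 = G♯, B, D♯, E♯. The voicing lacks the 5th (perfect 5th), D♯.

D♯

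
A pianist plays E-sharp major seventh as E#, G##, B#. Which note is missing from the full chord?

E-sharp major seventh = E#, G##, B#, D##. The voicing lacks the 7th (major 7th), D##.

D##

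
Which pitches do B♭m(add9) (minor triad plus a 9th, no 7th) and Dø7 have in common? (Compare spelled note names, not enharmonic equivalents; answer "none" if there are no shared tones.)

F, C

B♭m(add9) = Bb, Db, F, C.
Dø7 = D, F, Ab, C.
Shared: F, C.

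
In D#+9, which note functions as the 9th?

E#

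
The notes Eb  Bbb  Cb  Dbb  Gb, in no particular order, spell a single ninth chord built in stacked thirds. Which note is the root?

Cb

Stacking in thirds gives Cb – Eb – Gb – Bbb – Dbb, so Cb is the root — Cb dominant seventh flat nine.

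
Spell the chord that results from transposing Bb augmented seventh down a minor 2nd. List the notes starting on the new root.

A  C#  E#  G

Transposed root: Bb → A (minor 2nd down). So we spell A augmented seventh:
root → A
3rd (major 3rd) → C#
5th (augmented 5th) → E#
7th (minor 7th) → G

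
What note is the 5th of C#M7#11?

G#

Root of C#M7#11 = C#. The 5th is a perfect 5th: C# up a perfect 5th → G#.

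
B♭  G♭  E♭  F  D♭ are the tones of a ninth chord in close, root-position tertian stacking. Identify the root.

E♭

Stacking in thirds gives E♭ – G♭ – B♭ – D♭ – F, so E♭ is the root — E♭ minor ninth.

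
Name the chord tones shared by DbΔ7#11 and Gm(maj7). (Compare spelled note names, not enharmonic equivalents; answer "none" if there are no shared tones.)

DbΔ7#11: D♭ F A♭ C G
Gm(maj7): G B♭ D F♯
Common to both → G.

G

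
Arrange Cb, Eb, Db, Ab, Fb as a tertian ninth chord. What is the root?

Db

Arranged so that each adjacent pair is a third by letter name: Db – Fb – Ab – Cb – Eb.
The bottom of that stack, Db, is the root (this is Db minor ninth).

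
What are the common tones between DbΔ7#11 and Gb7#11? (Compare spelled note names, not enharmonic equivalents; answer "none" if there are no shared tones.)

Db, C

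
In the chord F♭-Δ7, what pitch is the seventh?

E♭

F♭-Δ7 is built on F♭; its 7th is a major 7th above the root.
A seventh above F uses the letter E, and the major 7th above F♭ is E♭.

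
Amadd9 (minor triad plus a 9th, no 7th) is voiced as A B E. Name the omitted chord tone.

Amadd9 = A, C, E, B. The voicing lacks the 3rd (minor 3rd), C.

C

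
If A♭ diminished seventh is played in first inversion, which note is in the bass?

A♭ diminished seventh = Ab–Cb–Ebb–Gbb. First inversion → third in the bass = Cb.

Cb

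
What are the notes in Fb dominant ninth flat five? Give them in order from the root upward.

Fb dominant ninth flat five is a dominant ninth flat five built on F-flat.
- root: F-flat
- major 3rd: A-flat
- diminished 5th: C-double-flat
- minor 7th: E-double-flat
- major 9th: G-flat

F-flat – A-flat – C-double-flat – E-double-flat – G-flat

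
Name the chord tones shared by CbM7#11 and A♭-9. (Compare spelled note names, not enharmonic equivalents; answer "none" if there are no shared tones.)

Cb – Eb – Gb – Bb

CbM7#11 = Cb, Eb, Gb, Bb, F.
A♭-9 = Ab, Cb, Eb, Gb, Bb.
Shared: Cb, Eb, Gb, Bb.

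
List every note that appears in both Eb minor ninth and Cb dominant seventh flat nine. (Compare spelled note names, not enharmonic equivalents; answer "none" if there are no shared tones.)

E-flat – G-flat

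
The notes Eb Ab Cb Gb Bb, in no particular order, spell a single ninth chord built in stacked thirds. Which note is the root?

Ab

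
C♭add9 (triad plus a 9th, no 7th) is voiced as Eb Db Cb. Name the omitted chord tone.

C♭add9 = Cb, Eb, Gb, Db. The voicing lacks the 5th (perfect 5th), Gb.

Gb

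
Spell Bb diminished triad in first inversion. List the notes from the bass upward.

D-flat  F-flat  B-flat

Bb diminished triad = B-flat–D-flat–F-flat; first inversion → third (D-flat) lowest.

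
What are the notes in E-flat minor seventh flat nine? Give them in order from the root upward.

E-flat minor seventh flat nine is a minor seventh flat nine built on E-flat.
- root: E-flat
- minor 3rd: G-flat
- perfect 5th: B-flat
- minor 7th: D-flat
- minor 9th: F-flat

E-flat, G-flat, B-flat, D-flat, F-flat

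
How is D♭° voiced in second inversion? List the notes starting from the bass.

Abb  Db  Fb

In root position, D♭° is Db–Fb–Abb.
Second inversion puts the fifth (Abb) in the bass.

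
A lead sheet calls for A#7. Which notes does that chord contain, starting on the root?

A♯  C𝄪  E♯  G♯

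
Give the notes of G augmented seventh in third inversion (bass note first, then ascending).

F, G, B, D#

G augmented seventh = G–B–D#–F; third inversion → seventh (F) lowest.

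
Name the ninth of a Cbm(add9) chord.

D♭

Cbm(add9) is built on C♭; its 9th is a major 9th above the root.
A second above C uses the letter D, and the major 9th above C♭ is D♭.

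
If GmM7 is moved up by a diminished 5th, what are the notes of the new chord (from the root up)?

Db, Fb, Ab, C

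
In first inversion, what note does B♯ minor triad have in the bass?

B♯ minor triad = B-sharp–D-sharp–F-double-sharp. First inversion → third in the bass = D-sharp.

D-sharp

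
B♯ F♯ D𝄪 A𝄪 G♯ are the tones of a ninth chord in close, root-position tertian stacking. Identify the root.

G♯

Stacking in thirds gives G♯ – B♯ – D𝄪 – F♯ – A𝄪, so G♯ is the root — G♯ dominant seventh sharp nine sharp five.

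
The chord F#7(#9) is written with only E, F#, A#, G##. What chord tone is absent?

C#

The full F#7(#9) chord is F#, A#, C#, E, G##.
Comparing with the voicing, the perfect 5th (5th) — C# — is absent.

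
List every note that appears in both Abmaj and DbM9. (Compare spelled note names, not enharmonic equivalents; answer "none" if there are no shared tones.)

A♭ C E♭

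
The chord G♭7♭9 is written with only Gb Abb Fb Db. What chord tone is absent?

The full G♭7♭9 chord is Gb, Bb, Db, Fb, Abb.
Comparing with the voicing, the major 3rd (3rd) — Bb — is absent.

Bb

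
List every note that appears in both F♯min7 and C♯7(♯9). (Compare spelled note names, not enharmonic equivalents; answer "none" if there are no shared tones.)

F♯min7 = F#, A, C#, E.
C♯7(♯9) = C#, E#, G#, B, D##.
Shared: C#.

C#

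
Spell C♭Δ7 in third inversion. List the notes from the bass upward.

Bb  Cb  Eb  Gb

In root position, C♭Δ7 is Cb–Eb–Gb–Bb.
Third inversion puts the seventh (Bb) in the bass.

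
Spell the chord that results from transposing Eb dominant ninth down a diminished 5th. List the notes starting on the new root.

A, C#, E, G, B

Transposed root: Eb → A (diminished 5th down). So we spell A dominant ninth:
root → A
3rd (major 3rd) → C#
5th (perfect 5th) → E
7th (minor 7th) → G
9th (major 9th) → B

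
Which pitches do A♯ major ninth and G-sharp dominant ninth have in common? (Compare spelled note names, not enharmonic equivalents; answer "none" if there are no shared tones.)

A-sharp  B-sharp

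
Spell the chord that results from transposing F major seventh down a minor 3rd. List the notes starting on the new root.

D  F-sharp  A  C-sharp

A minor 3rd down from F is D, so the new chord is D major seventh.
- root: D
- major 3rd: F-sharp
- perfect 5th: A
- major 7th: C-sharp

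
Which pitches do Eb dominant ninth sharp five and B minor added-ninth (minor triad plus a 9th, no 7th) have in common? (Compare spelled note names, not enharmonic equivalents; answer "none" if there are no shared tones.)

Eb dominant ninth sharp five: E-flat G B D-flat F
B minor added-ninth: B D F-sharp C-sharp
Common to both → B.

B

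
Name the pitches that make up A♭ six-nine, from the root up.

Root A-flat, quality six-nine:
root → A-flat
3rd (major 3rd) → C
5th (perfect 5th) → E-flat
6th (major 6th) → F
9th (major 9th) → B-flat

A-flat, C, E-flat, F, B-flat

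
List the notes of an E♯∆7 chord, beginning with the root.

Root E♯, quality major seventh:
root → E♯
3rd (major 3rd) → G𝄪
5th (perfect 5th) → B♯
7th (major 7th) → D𝄪

E♯, G𝄪, B♯, D𝄪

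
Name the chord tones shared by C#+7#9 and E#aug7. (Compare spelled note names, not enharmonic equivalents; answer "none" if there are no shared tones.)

E#, G##

C#+7#9: C# E# G## B D##
E#aug7: E# G## B## D#
Common to both → E#, G##.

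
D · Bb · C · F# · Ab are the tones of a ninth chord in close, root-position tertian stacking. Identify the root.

Bb

Arranged so that each adjacent pair is a third by letter name: Bb – D – F# – Ab – C.
The bottom of that stack, Bb, is the root (this is Bb dominant ninth sharp five).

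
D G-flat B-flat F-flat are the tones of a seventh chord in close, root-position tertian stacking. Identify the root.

G-flat

Stacking in thirds gives G-flat – B-flat – D – F-flat, so G-flat is the root — G-flat augmented seventh.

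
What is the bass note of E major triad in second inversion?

E major triad in root position is E–G-sharp–B.
Second inversion places the fifth in the bass, which is B.

B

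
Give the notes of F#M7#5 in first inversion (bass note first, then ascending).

In root position, F#M7#5 is F#–A#–C##–E#.
First inversion puts the third (A#) in the bass.

A# C## E# F#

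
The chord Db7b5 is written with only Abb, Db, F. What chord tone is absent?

Cb

The full Db7b5 chord is Db, F, Abb, Cb.
Comparing with the voicing, the minor 7th (7th) — Cb — is absent.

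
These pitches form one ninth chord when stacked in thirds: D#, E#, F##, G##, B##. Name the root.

Arranged so that each adjacent pair is a third by letter name: E# – G## – B## – D# – F##.
The bottom of that stack, E#, is the root (this is E# dominant ninth sharp five).

E#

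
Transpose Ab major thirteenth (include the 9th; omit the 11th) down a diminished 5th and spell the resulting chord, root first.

D, F-sharp, A, C-sharp, E, B

A diminished 5th down from A-flat is D, so the new chord is D major thirteenth.
Root: D
Major 3rd (3rd): F-sharp
Perfect 5th (5th): A
Major 7th (7th): C-sharp
Major 9th (9th): E
Major 13th (13th): B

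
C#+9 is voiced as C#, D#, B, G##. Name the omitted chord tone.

E#

The full C#+9 chord is C#, E#, G##, B, D#.
Comparing with the voicing, the major 3rd (3rd) — E# — is absent.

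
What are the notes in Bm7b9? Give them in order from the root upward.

Bm7b9: minor seventh flat nine on B.
root → B
3rd (minor 3rd) → D
5th (perfect 5th) → F#
7th (minor 7th) → A
9th (minor 9th) → C

B, D, F#, A, C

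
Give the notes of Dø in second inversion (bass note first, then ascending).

Dø = D–F–Ab–C; second inversion → fifth (Ab) lowest.

Ab  C  D  F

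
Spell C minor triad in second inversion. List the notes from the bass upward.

G C E-flat

In root position, C minor triad is C–E-flat–G.
Second inversion puts the fifth (G) in the bass.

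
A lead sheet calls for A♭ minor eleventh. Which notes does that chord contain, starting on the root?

A-flat  C-flat  E-flat  G-flat  B-flat  D-flat

A♭ minor eleventh: minor eleventh on A-flat.
Root: A-flat
Minor 3rd (3rd): C-flat
Perfect 5th (5th): E-flat
Minor 7th (7th): G-flat
Major 9th (9th): B-flat
Perfect 11th (11th): D-flat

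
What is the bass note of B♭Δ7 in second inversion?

F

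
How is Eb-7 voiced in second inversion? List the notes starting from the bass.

Bb, Db, Eb, Gb

In root position, Eb-7 is Eb–Gb–Bb–Db.
Second inversion puts the fifth (Bb) in the bass.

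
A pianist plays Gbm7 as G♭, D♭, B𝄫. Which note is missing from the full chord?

The full Gbm7 chord is G♭, B𝄫, D♭, F♭.
Comparing with the voicing, the minor 7th (7th) — F♭ — is absent.

F♭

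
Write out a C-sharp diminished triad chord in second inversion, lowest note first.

G  C#  E

In root position, C-sharp diminished triad is C#–E–G.
Second inversion puts the fifth (G) in the bass.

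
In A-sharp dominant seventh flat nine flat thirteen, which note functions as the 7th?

G#

A-sharp dominant seventh flat nine flat thirteen is built on A#; its 7th is a minor 7th above the root.
A seventh above A uses the letter G, and the minor 7th above A# is G#.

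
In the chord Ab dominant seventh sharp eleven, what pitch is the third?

Root of Ab dominant seventh sharp eleven = A♭. The 3rd is a major 3rd: A♭ up a major 3rd → C.

C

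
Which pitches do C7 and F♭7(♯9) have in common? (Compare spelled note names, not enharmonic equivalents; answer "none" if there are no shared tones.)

G

C7: C E G Bb
F♭7(♯9): Fb Ab Cb Ebb G
Common to both → G.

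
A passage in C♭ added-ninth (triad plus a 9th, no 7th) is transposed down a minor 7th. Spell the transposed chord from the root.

D♭, F, A♭, E♭

C♭ down a minor 7th → D♭. New chord: D♭ added-ninth.
root → D♭
3rd (major 3rd) → F
5th (perfect 5th) → A♭
9th (major 9th) → E♭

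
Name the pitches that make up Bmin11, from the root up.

B  D  F#  A  C#  E

Bmin11 is a minor eleventh built on B.
B — root
D — minor 3rd
F# — perfect 5th
A — minor 7th
C# — major 9th
E — perfect 11th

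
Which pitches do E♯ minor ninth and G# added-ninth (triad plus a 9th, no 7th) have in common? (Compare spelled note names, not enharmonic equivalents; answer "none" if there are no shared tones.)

G-sharp B-sharp D-sharp

E♯ minor ninth: E-sharp G-sharp B-sharp D-sharp F-double-sharp
G# added-ninth: G-sharp B-sharp D-sharp A-sharp
Common to both → G-sharp, B-sharp, D-sharp.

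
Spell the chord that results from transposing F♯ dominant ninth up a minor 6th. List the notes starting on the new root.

A minor 6th up from F-sharp is D, so the new chord is D dominant ninth.
D — root
F-sharp — major 3rd
A — perfect 5th
C — minor 7th
E — major 9th

D F-sharp A C E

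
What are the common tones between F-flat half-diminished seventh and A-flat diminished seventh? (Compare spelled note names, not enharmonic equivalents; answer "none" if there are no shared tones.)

E-double-flat

F-flat half-diminished seventh = F-flat, A-double-flat, C-double-flat, E-double-flat.
A-flat diminished seventh = A-flat, C-flat, E-double-flat, G-double-flat.
Shared: E-double-flat.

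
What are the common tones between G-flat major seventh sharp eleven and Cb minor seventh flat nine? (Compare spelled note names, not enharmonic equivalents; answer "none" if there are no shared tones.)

G-flat major seventh sharp eleven = G-flat, B-flat, D-flat, F, C.
Cb minor seventh flat nine = C-flat, E-double-flat, G-flat, B-double-flat, D-double-flat.
Shared: G-flat.

G-flat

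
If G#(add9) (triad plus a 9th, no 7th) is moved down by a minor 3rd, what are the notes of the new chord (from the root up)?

A minor 3rd down from G♯ is E♯, so the new chord is E♯ added-ninth.
Root: E♯
Major 3rd (3rd): G𝄪
Perfect 5th (5th): B♯
Major 9th (9th): F𝄪

E♯  G𝄪  B♯  F𝄪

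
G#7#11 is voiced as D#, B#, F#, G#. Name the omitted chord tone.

C##

The full G#7#11 chord is G#, B#, D#, F#, C##.
Comparing with the voicing, the augmented 11th (11th) — C## — is absent.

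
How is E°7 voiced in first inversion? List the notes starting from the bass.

G, B♭, D♭, E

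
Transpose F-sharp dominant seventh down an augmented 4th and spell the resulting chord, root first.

An augmented 4th down from F# is C, so the new chord is C dominant seventh.
Root: C
Major 3rd (3rd): E
Perfect 5th (5th): G
Minor 7th (7th): Bb

C, E, G, Bb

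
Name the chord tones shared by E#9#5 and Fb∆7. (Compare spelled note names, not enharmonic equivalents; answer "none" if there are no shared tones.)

none

E#9#5: E# G## B## D# F##
Fb∆7: Fb Ab Cb Eb
Common to both → none.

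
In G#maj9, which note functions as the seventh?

G#maj9 is built on G#; its 7th is a major 7th above the root.
A seventh above G uses the letter F, and the major 7th above G# is F##.

F##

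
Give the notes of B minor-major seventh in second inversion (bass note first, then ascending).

F-sharp, A-sharp, B, D

In root position, B minor-major seventh is B–D–F-sharp–A-sharp.
Second inversion puts the fifth (F-sharp) in the bass.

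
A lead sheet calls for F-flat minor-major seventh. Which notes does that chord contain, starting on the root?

Fb – Abb – Cb – Eb

Root Fb, quality minor-major seventh:
Fb — root
Abb — minor 3rd
Cb — perfect 5th
Eb — major 7th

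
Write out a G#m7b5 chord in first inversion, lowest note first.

B D F♯ G♯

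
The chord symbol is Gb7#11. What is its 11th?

Root of Gb7#11 = Gb. The 11th is an augmented 11th: Gb up an augmented 11th → C.

C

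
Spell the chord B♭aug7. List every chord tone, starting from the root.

Bb, D, F#, Ab

Root Bb, quality augmented seventh:
root → Bb
3rd (major 3rd) → D
5th (augmented 5th) → F#
7th (minor 7th) → Ab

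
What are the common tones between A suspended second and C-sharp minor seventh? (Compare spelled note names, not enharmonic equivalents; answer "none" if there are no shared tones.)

B  E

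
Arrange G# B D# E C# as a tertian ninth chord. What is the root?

C#

Stacking in thirds gives C# – E – G# – B – D#, so C# is the root — C# minor ninth.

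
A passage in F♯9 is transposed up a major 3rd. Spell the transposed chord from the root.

F# up a major 3rd → A#. New chord: A# dominant ninth.
root → A#
3rd (major 3rd) → C##
5th (perfect 5th) → E#
7th (minor 7th) → G#
9th (major 9th) → B#

A#, C##, E#, G#, B#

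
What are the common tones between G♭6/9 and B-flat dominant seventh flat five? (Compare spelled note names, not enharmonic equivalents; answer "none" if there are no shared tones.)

G♭6/9: Gb Bb Db Eb Ab
B-flat dominant seventh flat five: Bb D Fb Ab
Common to both → Bb, Ab.

Bb  Ab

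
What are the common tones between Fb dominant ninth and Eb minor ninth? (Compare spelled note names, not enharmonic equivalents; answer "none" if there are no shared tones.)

Fb dominant ninth: F-flat A-flat C-flat E-double-flat G-flat
Eb minor ninth: E-flat G-flat B-flat D-flat F
Common to both → G-flat.

G-flat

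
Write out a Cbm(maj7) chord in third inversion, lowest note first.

Cbm(maj7) = Cb–Ebb–Gb–Bb; third inversion → seventh (Bb) lowest.

Bb Cb Ebb Gb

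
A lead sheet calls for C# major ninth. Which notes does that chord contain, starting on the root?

Root C-sharp, quality major ninth:
C-sharp — root
E-sharp — major 3rd
G-sharp — perfect 5th
B-sharp — major 7th
D-sharp — major 9th

C-sharp E-sharp G-sharp B-sharp D-sharp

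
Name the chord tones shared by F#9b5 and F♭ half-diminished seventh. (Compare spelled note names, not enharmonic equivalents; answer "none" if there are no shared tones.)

none

F#9b5 = F#, A#, C, E, G#.
F♭ half-diminished seventh = Fb, Abb, Cbb, Ebb.
Shared: none.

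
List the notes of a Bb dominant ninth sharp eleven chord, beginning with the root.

B-flat  D  F  A-flat  C  E

Root B-flat, quality dominant ninth sharp eleven:
Root: B-flat
Major 3rd (3rd): D
Perfect 5th (5th): F
Minor 7th (7th): A-flat
Major 9th (9th): C
Augmented 11th (11th): E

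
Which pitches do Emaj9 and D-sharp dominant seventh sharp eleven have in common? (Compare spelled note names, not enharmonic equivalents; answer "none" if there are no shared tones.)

D♯

Emaj9 = E, G♯, B, D♯, F♯.
D-sharp dominant seventh sharp eleven = D♯, F𝄪, A♯, C♯, G𝄪.
Shared: D♯.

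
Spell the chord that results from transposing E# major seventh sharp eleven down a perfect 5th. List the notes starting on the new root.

A# – C## – E# – G## – D##

Transposed root: E# → A# (perfect 5th down). So we spell A# major seventh sharp eleven:
- root: A#
- major 3rd: C##
- perfect 5th: E#
- major 7th: G##
- augmented 11th: D##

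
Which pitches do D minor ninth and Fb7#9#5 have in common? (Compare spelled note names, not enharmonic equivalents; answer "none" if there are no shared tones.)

D minor ninth = D, F, A, C, E.
Fb7#9#5 = F♭, A♭, C, E𝄫, G.
Shared: C.

C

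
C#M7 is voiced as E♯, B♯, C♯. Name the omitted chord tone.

C#M7 = C♯, E♯, G♯, B♯. The voicing lacks the 5th (perfect 5th), G♯.

G♯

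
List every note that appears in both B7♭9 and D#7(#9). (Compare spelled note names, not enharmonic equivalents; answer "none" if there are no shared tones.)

D♯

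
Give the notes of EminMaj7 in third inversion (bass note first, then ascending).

EminMaj7 = E–G–B–D#; third inversion → seventh (D#) lowest.

D#  E  G  B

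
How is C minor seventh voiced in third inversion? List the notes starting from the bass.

B-flat – C – E-flat – G

C minor seventh = C–E-flat–G–B-flat; third inversion → seventh (B-flat) lowest.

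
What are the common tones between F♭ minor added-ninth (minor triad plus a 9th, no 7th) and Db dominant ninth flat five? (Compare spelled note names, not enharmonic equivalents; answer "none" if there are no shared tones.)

F♭ minor added-ninth: F-flat A-double-flat C-flat G-flat
Db dominant ninth flat five: D-flat F A-double-flat C-flat E-flat
Common to both → A-double-flat, C-flat.

A-double-flat C-flat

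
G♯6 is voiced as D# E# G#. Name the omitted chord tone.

G♯6 = G#, B#, D#, E#. The voicing lacks the 3rd (major 3rd), B#.

B#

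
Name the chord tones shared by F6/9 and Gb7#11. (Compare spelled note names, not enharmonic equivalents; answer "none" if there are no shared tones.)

F6/9: F A C D G
Gb7#11: Gb Bb Db Fb C
Common to both → C.

C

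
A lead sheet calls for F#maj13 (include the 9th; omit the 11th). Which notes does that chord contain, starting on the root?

F#maj13 is a major thirteenth built on F#.
F# — root
A# — major 3rd
C# — perfect 5th
E# — major 7th
G# — major 9th
D# — major 13th

F#  A#  C#  E#  G#  D#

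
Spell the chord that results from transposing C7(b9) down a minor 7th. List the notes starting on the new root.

D, F♯, A, C, E♭

A minor 7th down from C is D, so the new chord is D dominant seventh flat nine.
Root: D
Major 3rd (3rd): F♯
Perfect 5th (5th): A
Minor 7th (7th): C
Minor 9th (9th): E♭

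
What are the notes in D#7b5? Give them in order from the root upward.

D♯  F𝄪  A  C♯

D#7b5: dominant seventh flat five on D♯.
root → D♯
3rd (major 3rd) → F𝄪
5th (diminished 5th) → A
7th (minor 7th) → C♯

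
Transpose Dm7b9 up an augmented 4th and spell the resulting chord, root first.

G# B D# F# A

D up an augmented 4th → G#. New chord: G# minor seventh flat nine.
root → G#
3rd (minor 3rd) → B
5th (perfect 5th) → D#
7th (minor 7th) → F#
9th (minor 9th) → A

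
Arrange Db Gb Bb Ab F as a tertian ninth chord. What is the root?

Gb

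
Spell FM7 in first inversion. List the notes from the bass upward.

In root position, FM7 is F–A–C–E.
First inversion puts the third (A) in the bass.

A C E F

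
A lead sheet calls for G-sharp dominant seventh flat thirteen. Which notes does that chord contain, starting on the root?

G-sharp  B-sharp  D-sharp  F-sharp  E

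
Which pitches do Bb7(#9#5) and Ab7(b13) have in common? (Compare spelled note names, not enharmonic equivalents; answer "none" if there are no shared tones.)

Bb7(#9#5): Bb D F# Ab C#
Ab7(b13): Ab C Eb Gb Fb
Common to both → Ab.

Ab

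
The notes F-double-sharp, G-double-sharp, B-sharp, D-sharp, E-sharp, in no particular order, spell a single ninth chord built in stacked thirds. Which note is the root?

Arranged so that each adjacent pair is a third by letter name: E-sharp – G-double-sharp – B-sharp – D-sharp – F-double-sharp.
The bottom of that stack, E-sharp, is the root (this is E-sharp dominant ninth).

E-sharp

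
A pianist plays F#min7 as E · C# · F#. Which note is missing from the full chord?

The full F#min7 chord is F#, A, C#, E.
Comparing with the voicing, the minor 3rd (3rd) — A — is absent.

A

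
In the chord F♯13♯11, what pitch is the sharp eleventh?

F♯13♯11 is built on F#; its 11th is an augmented 11th above the root.
A fourth above F uses the letter B, and the augmented 11th above F# is B#.

B#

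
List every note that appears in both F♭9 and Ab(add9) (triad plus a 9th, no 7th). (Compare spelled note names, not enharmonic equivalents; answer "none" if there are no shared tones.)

F♭9 = Fb, Ab, Cb, Ebb, Gb.
Ab(add9) = Ab, C, Eb, Bb.
Shared: Ab.

Ab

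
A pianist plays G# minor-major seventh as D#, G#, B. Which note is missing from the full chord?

F##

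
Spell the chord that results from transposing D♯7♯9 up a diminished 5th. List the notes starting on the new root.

A – C♯ – E – G – B♯

A diminished 5th up from D♯ is A, so the new chord is A dominant seventh sharp nine.
Root: A
Major 3rd (3rd): C♯
Perfect 5th (5th): E
Minor 7th (7th): G
Augmented 9th (9th): B♯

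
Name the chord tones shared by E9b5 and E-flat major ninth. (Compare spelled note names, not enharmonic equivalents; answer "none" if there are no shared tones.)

E9b5: E G♯ B♭ D F♯
E-flat major ninth: E♭ G B♭ D F
Common to both → B♭, D.

B♭, D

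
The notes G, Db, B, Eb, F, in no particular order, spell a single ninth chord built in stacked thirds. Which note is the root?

Eb

Stacking in thirds gives Eb – G – B – Db – F, so Eb is the root — Eb dominant ninth sharp five.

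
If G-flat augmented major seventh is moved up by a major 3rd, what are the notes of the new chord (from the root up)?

B♭, D, F♯, A

Transposed root: G♭ → B♭ (major 3rd up). So we spell B♭ augmented major seventh:
Root: B♭
Major 3rd (3rd): D
Augmented 5th (5th): F♯
Major 7th (7th): A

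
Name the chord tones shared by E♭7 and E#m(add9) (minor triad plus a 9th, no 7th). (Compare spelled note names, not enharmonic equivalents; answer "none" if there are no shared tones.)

none

E♭7: Eb G Bb Db
E#m(add9): E# G# B# F##
Common to both → none.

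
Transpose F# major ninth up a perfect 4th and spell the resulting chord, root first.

F-sharp up a perfect 4th → B. New chord: B major ninth.
B — root
D-sharp — major 3rd
F-sharp — perfect 5th
A-sharp — major 7th
C-sharp — major 9th

B, D-sharp, F-sharp, A-sharp, C-sharp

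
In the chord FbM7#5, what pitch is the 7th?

Eb

FbM7#5 is built on Fb; its 7th is a major 7th above the root.
A seventh above F uses the letter E, and the major 7th above Fb is Eb.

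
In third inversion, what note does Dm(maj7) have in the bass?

Dm(maj7) = D–F–A–C♯. Third inversion → seventh in the bass = C♯.

C♯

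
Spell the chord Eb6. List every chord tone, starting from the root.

Root E♭, quality major sixth:
Root: E♭
Major 3rd (3rd): G
Perfect 5th (5th): B♭
Major 6th (6th): C

E♭, G, B♭, C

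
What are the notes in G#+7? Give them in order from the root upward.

Root G♯, quality augmented seventh:
- root: G♯
- major 3rd: B♯
- augmented 5th: D𝄪
- minor 7th: F♯

G♯, B♯, D𝄪, F♯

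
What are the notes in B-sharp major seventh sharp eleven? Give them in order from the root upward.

B-sharp major seventh sharp eleven: major seventh sharp eleven on B#.
root → B#
3rd (major 3rd) → D##
5th (perfect 5th) → F##
7th (major 7th) → A##
11th (augmented 11th) → E##

B# D## F## A## E##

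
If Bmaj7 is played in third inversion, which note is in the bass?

A#

Bmaj7 = B–D#–F#–A#. Third inversion → seventh in the bass = A#.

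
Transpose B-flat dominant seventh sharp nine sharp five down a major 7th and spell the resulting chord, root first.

B-flat down a major 7th → C-flat. New chord: C-flat dominant seventh sharp nine sharp five.
root → C-flat
3rd (major 3rd) → E-flat
5th (augmented 5th) → G
7th (minor 7th) → B-double-flat
9th (augmented 9th) → D

C-flat, E-flat, G, B-double-flat, D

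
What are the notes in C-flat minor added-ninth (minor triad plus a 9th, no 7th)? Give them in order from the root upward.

C-flat minor added-ninth: minor added-ninth on C-flat.
Root: C-flat
Minor 3rd (3rd): E-double-flat
Perfect 5th (5th): G-flat
Major 9th (9th): D-flat

C-flat  E-double-flat  G-flat  D-flat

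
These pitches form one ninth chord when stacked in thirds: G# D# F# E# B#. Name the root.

E#

Arranged so that each adjacent pair is a third by letter name: E# – G# – B# – D# – F#.
The bottom of that stack, E#, is the root (this is E# minor seventh flat nine).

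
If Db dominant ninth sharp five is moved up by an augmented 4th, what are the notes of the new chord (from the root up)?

G B D-sharp F A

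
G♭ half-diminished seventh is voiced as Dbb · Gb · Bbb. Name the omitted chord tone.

Fb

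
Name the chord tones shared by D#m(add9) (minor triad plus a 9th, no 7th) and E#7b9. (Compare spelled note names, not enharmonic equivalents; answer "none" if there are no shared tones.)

D#, F#, E#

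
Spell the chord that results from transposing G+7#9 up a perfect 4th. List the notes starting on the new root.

C E G# Bb D#

Transposed root: G → C (perfect 4th up). So we spell C dominant seventh sharp nine sharp five:
- root: C
- major 3rd: E
- augmented 5th: G#
- minor 7th: Bb
- augmented 9th: D#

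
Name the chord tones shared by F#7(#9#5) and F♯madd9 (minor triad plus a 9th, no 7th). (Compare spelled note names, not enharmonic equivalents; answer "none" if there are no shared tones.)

F#7(#9#5): F♯ A♯ C𝄪 E G𝄪
F♯madd9: F♯ A C♯ G♯
Common to both → F♯.

F♯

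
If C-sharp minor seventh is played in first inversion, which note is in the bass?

C-sharp minor seventh in root position is C-sharp–E–G-sharp–B.
First inversion places the third in the bass, which is E.

E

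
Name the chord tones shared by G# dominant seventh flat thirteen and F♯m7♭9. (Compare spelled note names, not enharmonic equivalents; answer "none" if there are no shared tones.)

G# dominant seventh flat thirteen: G# B# D# F# E
F♯m7♭9: F# A C# E G
Common to both → F#, E.

F# – E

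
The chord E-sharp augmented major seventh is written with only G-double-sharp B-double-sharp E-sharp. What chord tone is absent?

E-sharp augmented major seventh = E-sharp, G-double-sharp, B-double-sharp, D-double-sharp. The voicing lacks the 7th (major 7th), D-double-sharp.

D-double-sharp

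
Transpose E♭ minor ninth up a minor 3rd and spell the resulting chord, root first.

G♭, B𝄫, D♭, F♭, A♭

A minor 3rd up from E♭ is G♭, so the new chord is G♭ minor ninth.
root → G♭
3rd (minor 3rd) → B𝄫
5th (perfect 5th) → D♭
7th (minor 7th) → F♭
9th (major 9th) → A♭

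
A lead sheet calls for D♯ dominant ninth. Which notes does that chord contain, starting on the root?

Root D-sharp, quality dominant ninth:
- root: D-sharp
- major 3rd: F-double-sharp
- perfect 5th: A-sharp
- minor 7th: C-sharp
- major 9th: E-sharp

D-sharp, F-double-sharp, A-sharp, C-sharp, E-sharp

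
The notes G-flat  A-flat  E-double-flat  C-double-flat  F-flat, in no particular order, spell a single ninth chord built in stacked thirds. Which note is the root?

F-flat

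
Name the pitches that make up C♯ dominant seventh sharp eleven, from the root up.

C♯ dominant seventh sharp eleven: dominant seventh sharp eleven on C#.
Root: C#
Major 3rd (3rd): E#
Perfect 5th (5th): G#
Minor 7th (7th): B
Augmented 11th (11th): F##

C#, E#, G#, B, F##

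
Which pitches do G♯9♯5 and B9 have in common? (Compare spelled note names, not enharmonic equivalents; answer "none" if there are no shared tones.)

F#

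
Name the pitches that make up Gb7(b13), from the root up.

Gb Bb Db Fb Ebb

Gb7(b13): dominant seventh flat thirteen on Gb.
root → Gb
3rd (major 3rd) → Bb
5th (perfect 5th) → Db
7th (minor 7th) → Fb
13th (minor 13th) → Ebb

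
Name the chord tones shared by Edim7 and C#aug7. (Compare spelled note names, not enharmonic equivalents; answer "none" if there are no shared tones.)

Edim7: E G Bb Db
C#aug7: C# E# G## B
Common to both → none.

none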